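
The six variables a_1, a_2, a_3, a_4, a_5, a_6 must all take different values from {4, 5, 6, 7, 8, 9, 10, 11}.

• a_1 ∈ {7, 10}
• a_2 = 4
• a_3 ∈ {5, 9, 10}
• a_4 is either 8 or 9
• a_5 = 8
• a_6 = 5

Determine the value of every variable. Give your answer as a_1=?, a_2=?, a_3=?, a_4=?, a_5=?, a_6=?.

a_2 must be 4 (only option left).
a_5 has just one choice, so a_5 = 8. Strike 8 from a_4.
a_6's domain is down to {5}, so a_6 = 5. Remove 5 from a_3.
a_4 has just one choice, so a_4 = 9. So a_3 can't be 9.
That leaves a_3 = 10. Strike 10 from a_1.
a_1's domain is down to {7}, so a_1 = 7.

a_1=7, a_2=4, a_3=10, a_4=9, a_5=8, a_6=5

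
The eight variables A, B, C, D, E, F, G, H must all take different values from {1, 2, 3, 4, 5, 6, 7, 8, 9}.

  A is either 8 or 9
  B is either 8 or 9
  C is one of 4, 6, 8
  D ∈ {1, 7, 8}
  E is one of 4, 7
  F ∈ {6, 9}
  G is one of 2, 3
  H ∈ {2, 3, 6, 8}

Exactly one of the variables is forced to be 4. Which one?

C

Among the 8 variables, 1 fits only D (and all 8 values in {1, 2, 3, 4, 6, 7, 8, 9} must be used), so D = 1.
The 7 still-open variables together cover exactly {2, 3, 4, 6, 7, 8, 9} — 7 values for 7 variables — and 7 appears only in E's list, so E = 7.
The 6 still-open variables draw from only 6 values {2, 3, 4, 6, 8, 9}, so each is used; only C can be 4, hence C = 4.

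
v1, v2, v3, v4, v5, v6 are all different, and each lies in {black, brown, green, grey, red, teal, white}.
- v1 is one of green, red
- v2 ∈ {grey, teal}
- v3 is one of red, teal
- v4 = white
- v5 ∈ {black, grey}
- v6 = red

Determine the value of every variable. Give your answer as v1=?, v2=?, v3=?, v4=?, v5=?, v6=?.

v4's domain is down to {white}, so v4 = white.
v6 must be red (only option left). So v1, v3 can't be red.
That leaves v1 = green.
v3 must be teal (only option left). So v2 can't be teal.
v2's domain is down to {grey}, so v2 = grey. Remove grey from v5.
v5 has just one choice, so v5 = black.

v1=green, v2=grey, v3=teal, v4=white, v5=black, v6=red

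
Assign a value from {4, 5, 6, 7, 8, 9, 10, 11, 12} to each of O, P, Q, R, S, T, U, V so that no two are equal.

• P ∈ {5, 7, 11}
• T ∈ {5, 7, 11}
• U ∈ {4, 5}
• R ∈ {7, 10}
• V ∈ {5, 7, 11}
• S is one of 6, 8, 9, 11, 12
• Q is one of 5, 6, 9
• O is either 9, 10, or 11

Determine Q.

The 3 variables P, T, V are confined to {5, 7, 11}, which locks those values in; drop them from O, Q, R, S, U.
R has just one choice, so R = 10. Eliminate 10 elsewhere: O.
U must be 4 (only option left).
O has just one choice, so O = 9. Eliminate 9 elsewhere: Q, S.
So Q = 6.

6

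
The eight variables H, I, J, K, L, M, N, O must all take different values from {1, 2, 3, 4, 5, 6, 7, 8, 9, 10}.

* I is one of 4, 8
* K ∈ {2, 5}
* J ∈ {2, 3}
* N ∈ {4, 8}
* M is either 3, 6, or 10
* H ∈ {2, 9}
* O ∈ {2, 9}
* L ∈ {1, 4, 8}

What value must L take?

H and O share exactly the 2 values {2, 9}; by pigeonhole those values go to them, so strike 2, 9 from J, K.
J's domain is down to {3}, so J = 3. Strike 3 from M.
K's domain is down to {5}, so K = 5.
The 2 variables I and N are confined to {4, 8}, which locks those values in; drop them from L.
So L = 1.

1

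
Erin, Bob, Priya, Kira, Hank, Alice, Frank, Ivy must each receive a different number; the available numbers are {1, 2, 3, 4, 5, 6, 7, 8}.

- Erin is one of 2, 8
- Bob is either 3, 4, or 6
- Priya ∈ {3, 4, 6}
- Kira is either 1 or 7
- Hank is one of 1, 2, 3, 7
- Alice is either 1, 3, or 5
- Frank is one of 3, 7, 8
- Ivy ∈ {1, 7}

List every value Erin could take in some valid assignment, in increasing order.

2, 8

The 8 variables draw from only 8 values {1, 2, 3, 4, 5, 6, 7, 8}, so each is used; only Alice can be 5, hence Alice = 5.
The 2 variables Kira and Ivy are confined to {1, 7}, which locks those values in; drop them from Hank, Frank.
The 3 variables Erin, Hank, Frank are confined to {2, 3, 8}, which locks those values in; drop them from Bob, Priya.
No further eliminations apply; Erin can still be any of 2, 8.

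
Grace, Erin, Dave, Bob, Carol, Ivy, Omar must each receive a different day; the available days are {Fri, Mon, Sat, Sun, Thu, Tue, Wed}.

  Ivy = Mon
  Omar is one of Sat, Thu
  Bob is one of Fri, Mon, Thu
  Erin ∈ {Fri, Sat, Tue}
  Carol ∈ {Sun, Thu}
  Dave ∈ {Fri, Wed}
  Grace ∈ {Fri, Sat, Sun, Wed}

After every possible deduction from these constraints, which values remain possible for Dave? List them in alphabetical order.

Ivy must be Mon (only option left). Strike Mon from Bob.
The 6 still-open variables together cover exactly {Fri, Sat, Sun, Thu, Tue, Wed} — 6 values for 6 variables — and Tue appears only in Erin's list, so Erin = Tue.
No further eliminations apply; Dave can still be any of Fri, Wed.

Fri, Wed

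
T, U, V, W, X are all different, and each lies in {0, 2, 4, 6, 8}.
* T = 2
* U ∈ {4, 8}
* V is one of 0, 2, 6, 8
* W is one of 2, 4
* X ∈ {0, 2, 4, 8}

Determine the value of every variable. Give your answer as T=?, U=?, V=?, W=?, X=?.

T's domain is down to {2}, so T = 2. So V, W, X can't be 2.
W has just one choice, so W = 4. Strike 4 from U, X.
That leaves U = 8. Remove 8 from V, X.
X must be 0 (only option left). Remove 0 from V.
V must be 6 (only option left).

T=2, U=8, V=6, W=4, X=0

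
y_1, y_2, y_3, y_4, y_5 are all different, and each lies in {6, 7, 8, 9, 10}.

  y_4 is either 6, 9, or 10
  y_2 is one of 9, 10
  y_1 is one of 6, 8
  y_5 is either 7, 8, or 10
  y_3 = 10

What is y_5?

y_3's domain is down to {10}, so y_3 = 10. So y_2, y_4, y_5 can't be 10.
That leaves y_2 = 9. So y_4 can't be 9.
y_4 has just one choice, so y_4 = 6. Strike 6 from y_1.
y_1's domain is down to {8}, so y_1 = 8. Strike 8 from y_5.
So y_5 = 7.

7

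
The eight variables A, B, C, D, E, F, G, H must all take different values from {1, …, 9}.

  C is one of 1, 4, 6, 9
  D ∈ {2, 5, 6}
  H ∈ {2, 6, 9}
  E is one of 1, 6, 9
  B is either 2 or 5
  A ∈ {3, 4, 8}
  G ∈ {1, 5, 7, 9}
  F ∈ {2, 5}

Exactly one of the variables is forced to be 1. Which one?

The 2 variables B and F are confined to {2, 5}, which locks those values in; drop them from D, G, H.
D must be 6 (only option left). Eliminate 6 elsewhere: C, E, H.
That leaves H = 9. So C, E, G can't be 9.
So 1 goes to E.

E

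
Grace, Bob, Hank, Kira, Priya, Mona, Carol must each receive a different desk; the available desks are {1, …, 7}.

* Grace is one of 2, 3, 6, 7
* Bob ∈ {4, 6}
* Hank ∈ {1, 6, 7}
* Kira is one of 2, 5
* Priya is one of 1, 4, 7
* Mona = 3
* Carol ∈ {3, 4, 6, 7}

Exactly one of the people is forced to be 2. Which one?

Grace

Mona's domain is down to {3}, so Mona = 3. Remove 3 from Grace, Carol.
The 6 still-open variables together cover exactly {1, 2, 4, 5, 6, 7} — 6 values for 6 variables — and 5 appears only in Kira's list, so Kira = 5.
The 5 still-open variables together cover exactly {1, 2, 4, 6, 7} — 5 values for 5 variables — and 2 appears only in Grace's list, so Grace = 2.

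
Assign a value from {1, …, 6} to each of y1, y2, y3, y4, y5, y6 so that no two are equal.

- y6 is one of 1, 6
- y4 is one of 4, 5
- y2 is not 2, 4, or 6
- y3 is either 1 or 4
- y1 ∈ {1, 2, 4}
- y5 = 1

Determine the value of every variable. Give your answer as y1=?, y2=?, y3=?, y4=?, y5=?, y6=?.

y5's domain is down to {1}, so y5 = 1. Remove 1 from y1, y2, y3, y6.
That leaves y6 = 6.
That leaves y3 = 4. So y1, y4 can't be 4.
That leaves y4 = 5. Strike 5 from y2.
That leaves y1 = 2.
y2 must be 3 (only option left).

y1=2, y2=3, y3=4, y4=5, y5=1, y6=6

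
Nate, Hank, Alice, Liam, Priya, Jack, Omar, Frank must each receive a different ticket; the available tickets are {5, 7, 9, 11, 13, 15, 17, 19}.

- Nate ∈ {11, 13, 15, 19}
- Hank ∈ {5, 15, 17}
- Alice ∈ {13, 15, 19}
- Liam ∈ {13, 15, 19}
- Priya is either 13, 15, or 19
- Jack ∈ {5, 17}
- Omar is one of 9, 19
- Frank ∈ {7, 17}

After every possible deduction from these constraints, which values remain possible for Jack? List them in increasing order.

The 8 variables draw from only 8 values {5, 7, 9, 11, 13, 15, 17, 19}, so each is used; only Frank can be 7, hence Frank = 7.
The 7 still-open variables draw from only 7 values {5, 9, 11, 13, 15, 17, 19}, so each is used; only Omar can be 9, hence Omar = 9.
Among the 6 still-open variables, 11 fits only Nate (and all 6 values in {5, 11, 13, 15, 17, 19} must be used), so Nate = 11.
Alice, Liam, Priya share exactly the 3 values {13, 15, 19}; by pigeonhole those values go to them, so strike 13, 15, 19 from Hank.
No further eliminations apply; Jack can still be any of 5, 17.

5, 17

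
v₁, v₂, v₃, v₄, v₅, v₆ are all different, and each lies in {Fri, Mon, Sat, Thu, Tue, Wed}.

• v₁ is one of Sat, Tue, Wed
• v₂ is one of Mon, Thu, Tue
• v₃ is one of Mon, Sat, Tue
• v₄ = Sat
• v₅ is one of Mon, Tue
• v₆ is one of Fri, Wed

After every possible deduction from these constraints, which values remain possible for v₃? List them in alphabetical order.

Mon, Tue

v₄ has just one choice, so v₄ = Sat. Remove Sat from v₁, v₃.
The 5 still-open variables together cover exactly {Fri, Mon, Thu, Tue, Wed} — 5 values for 5 variables — and Fri appears only in v₆'s list, so v₆ = Fri.
The 4 still-open variables draw from only 4 values {Mon, Thu, Tue, Wed}, so each is used; only v₂ can be Thu, hence v₂ = Thu.
Among the 3 still-open variables, Wed fits only v₁ (and all 3 values in {Mon, Tue, Wed} must be used), so v₁ = Wed.
No further eliminations apply; v₃ can still be any of Mon, Tue.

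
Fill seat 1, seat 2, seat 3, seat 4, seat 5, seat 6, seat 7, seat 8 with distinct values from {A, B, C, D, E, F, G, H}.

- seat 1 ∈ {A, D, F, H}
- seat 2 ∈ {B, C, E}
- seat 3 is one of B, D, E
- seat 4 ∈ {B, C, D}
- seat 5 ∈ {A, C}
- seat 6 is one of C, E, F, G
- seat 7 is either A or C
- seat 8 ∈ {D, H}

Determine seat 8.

The 8 variables draw from only 8 values {A, B, C, D, E, F, G, H}, so each is used; only seat 6 can be G, hence seat 6 = G.
Among the 7 still-open variables, F fits only seat 1 (and all 7 values in {A, B, C, D, E, F, H} must be used), so seat 1 = F.
The 6 still-open variables draw from only 6 values {A, B, C, D, E, H}, so each is used; only seat 8 can be H, hence seat 8 = H.

H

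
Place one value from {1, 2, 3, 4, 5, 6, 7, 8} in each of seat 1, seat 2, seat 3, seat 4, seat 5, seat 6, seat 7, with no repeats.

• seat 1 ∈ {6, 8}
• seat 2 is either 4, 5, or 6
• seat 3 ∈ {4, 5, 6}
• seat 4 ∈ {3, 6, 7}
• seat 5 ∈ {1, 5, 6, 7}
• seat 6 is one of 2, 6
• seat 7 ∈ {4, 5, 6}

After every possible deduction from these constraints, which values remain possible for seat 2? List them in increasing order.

seat 2, seat 3, seat 7 between them cover only {4, 5, 6} — a naked triple. Remove those values from seat 1, seat 4, seat 5, seat 6.
seat 1's domain is down to {8}, so seat 1 = 8.
seat 6 must be 2 (only option left).
No further eliminations apply; seat 2 can still be any of 4, 5, 6.

4, 5, 6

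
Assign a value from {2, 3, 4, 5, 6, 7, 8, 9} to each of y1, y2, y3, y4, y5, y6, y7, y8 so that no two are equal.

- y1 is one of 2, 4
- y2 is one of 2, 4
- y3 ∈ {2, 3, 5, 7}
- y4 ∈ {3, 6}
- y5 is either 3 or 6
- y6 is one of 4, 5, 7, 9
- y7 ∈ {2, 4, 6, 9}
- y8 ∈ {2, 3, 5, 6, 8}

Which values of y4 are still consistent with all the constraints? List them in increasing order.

3, 6

Among the 8 variables, 8 fits only y8 (and all 8 values in {2, 3, 4, 5, 6, 7, 8, 9} must be used), so y8 = 8.
y1 and y2 share exactly the 2 values {2, 4}; by pigeonhole those values go to them, so strike 2, 4 from y3, y6, y7.
y4 and y5 share exactly the 2 values {3, 6}; by pigeonhole those values go to them, so strike 3, 6 from y3, y7.
That leaves y7 = 9. Eliminate 9 elsewhere: y6.
No further eliminations apply; y4 can still be any of 3, 6.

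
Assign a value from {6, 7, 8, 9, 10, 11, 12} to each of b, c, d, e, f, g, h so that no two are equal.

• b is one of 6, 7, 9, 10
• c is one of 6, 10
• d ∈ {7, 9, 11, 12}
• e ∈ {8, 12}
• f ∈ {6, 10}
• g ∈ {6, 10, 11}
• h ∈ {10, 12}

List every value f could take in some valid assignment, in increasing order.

The 7 variables together cover exactly {6, 7, 8, 9, 10, 11, 12} — 7 values for 7 variables — and 8 appears only in e's list, so e = 8.
c and f share exactly the 2 values {6, 10}; by pigeonhole those values go to them, so strike 6, 10 from b, g, h.
g has just one choice, so g = 11. So d can't be 11.
That leaves h = 12. Remove 12 from d.
No further eliminations apply; f can still be any of 6, 10.

6, 10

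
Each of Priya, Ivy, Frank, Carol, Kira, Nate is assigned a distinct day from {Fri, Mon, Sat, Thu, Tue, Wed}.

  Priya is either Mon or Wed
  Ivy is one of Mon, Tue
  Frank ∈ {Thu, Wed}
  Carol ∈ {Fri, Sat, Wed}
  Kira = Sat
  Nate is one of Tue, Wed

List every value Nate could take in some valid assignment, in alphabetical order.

Kira's domain is down to {Sat}, so Kira = Sat. Eliminate Sat elsewhere: Carol.
The 5 still-open variables together cover exactly {Fri, Mon, Thu, Tue, Wed} — 5 values for 5 variables — and Fri appears only in Carol's list, so Carol = Fri.
The 4 still-open variables draw from only 4 values {Mon, Thu, Tue, Wed}, so each is used; only Frank can be Thu, hence Frank = Thu.
No further eliminations apply; Nate can still be any of Tue, Wed.

Tue, Wed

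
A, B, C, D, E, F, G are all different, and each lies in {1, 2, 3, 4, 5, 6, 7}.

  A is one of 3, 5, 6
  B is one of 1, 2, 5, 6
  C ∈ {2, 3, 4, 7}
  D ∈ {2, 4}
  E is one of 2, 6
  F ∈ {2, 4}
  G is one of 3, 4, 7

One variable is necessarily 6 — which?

E

The 7 variables draw from only 7 values {1, 2, 3, 4, 5, 6, 7}, so each is used; only B can be 1, hence B = 1.
Among the 6 still-open variables, 5 fits only A (and all 6 values in {2, 3, 4, 5, 6, 7} must be used), so A = 5.
Among the 5 still-open variables, 6 fits only E (and all 5 values in {2, 3, 4, 6, 7} must be used), so E = 6.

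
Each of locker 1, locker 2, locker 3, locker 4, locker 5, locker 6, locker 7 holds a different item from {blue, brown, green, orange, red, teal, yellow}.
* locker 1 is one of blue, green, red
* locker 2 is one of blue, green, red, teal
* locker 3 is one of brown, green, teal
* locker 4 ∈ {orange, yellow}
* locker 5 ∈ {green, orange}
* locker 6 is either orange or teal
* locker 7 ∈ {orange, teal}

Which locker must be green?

locker 5

Among the 7 variables, brown fits only locker 3 (and all 7 values in {blue, brown, green, orange, red, teal, yellow} must be used), so locker 3 = brown.
The 6 still-open variables draw from only 6 values {blue, green, orange, red, teal, yellow}, so each is used; only locker 4 can be yellow, hence locker 4 = yellow.
locker 6 and locker 7 between them cover only {orange, teal} — a naked pair. Remove those values from locker 2, locker 5.
So green goes to locker 5.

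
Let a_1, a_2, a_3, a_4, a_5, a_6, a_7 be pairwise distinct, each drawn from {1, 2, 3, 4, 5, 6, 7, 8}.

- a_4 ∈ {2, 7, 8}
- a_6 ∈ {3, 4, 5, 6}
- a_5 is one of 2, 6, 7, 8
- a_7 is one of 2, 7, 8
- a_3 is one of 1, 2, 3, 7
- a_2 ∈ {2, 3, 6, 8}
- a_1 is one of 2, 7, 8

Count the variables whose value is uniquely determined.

a_1, a_4, a_7 between them cover only {2, 7, 8} — a naked triple. Remove those values from a_2, a_3, a_5.
That leaves a_5 = 6. Strike 6 from a_2, a_6.
That leaves a_2 = 3. Eliminate 3 elsewhere: a_3, a_6.
That leaves a_3 = 1.
Determined: a_2=3, a_3=1, a_5=6. The other variables each still have more than one consistent value. That makes 3.

3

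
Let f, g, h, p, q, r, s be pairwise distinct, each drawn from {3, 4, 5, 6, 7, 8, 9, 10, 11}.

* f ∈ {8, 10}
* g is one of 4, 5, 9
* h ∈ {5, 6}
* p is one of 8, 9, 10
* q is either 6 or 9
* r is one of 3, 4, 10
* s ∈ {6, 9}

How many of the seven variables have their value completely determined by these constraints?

The 7 variables together cover exactly {3, 4, 5, 6, 8, 9, 10} — 7 values for 7 variables — and 3 appears only in r's list, so r = 3.
Among the 6 still-open variables, 4 fits only g (and all 6 values in {4, 5, 6, 8, 9, 10} must be used), so g = 4.
The 5 still-open variables draw from only 5 values {5, 6, 8, 9, 10}, so each is used; only h can be 5, hence h = 5.
q and s share exactly the 2 values {6, 9}; by pigeonhole those values go to them, so strike 6, 9 from p.
Determined: g=4, h=5, r=3. The other variables each still have more than one consistent value. That makes 3.

3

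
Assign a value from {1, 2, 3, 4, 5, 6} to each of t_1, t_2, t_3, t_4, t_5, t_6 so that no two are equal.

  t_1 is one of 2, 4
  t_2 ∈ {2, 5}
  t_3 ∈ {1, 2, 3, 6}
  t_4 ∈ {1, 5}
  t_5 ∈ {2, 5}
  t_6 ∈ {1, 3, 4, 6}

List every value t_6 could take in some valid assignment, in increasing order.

3, 6

t_2 and t_5 between them cover only {2, 5} — a naked pair. Remove those values from t_1, t_3, t_4.
t_1's domain is down to {4}, so t_1 = 4. Remove 4 from t_6.
t_4 must be 1 (only option left). Strike 1 from t_3, t_6.
No further eliminations apply; t_6 can still be any of 3, 6.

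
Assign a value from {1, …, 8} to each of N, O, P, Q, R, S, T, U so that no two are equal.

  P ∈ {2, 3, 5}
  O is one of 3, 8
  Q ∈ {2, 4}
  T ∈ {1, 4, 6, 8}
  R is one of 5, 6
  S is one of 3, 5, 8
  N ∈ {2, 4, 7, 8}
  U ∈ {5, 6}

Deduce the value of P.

2

The 8 variables together cover exactly {1, 2, 3, 4, 5, 6, 7, 8} — 8 values for 8 variables — and 1 appears only in T's list, so T = 1.
The 7 still-open variables together cover exactly {2, 3, 4, 5, 6, 7, 8} — 7 values for 7 variables — and 7 appears only in N's list, so N = 7.
The 6 still-open variables draw from only 6 values {2, 3, 4, 5, 6, 8}, so each is used; only Q can be 4, hence Q = 4.
The 5 still-open variables together cover exactly {2, 3, 5, 6, 8} — 5 values for 5 variables — and 2 appears only in P's list, so P = 2.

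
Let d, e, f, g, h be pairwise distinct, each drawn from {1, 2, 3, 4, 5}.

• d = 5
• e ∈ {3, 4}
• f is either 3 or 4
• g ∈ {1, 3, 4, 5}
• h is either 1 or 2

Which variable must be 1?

g

d has just one choice, so d = 5. Remove 5 from g.
Among the 4 still-open variables, 2 fits only h (and all 4 values in {1, 2, 3, 4} must be used), so h = 2.
Among the 3 still-open variables, 1 fits only g (and all 3 values in {1, 3, 4} must be used), so g = 1.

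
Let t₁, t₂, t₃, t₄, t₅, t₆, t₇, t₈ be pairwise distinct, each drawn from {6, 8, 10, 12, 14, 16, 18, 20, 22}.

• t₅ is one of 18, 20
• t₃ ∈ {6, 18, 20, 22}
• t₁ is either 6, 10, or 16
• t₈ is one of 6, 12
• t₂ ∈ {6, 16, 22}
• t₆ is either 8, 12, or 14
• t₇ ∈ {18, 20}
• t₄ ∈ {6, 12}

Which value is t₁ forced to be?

t₄ and t₈ share exactly the 2 values {6, 12}; by pigeonhole those values go to them, so strike 6, 12 from t₁, t₂, t₃, t₆.
t₅ and t₇ between them cover only {18, 20} — a naked pair. Remove those values from t₃.
t₃'s domain is down to {22}, so t₃ = 22. Strike 22 from t₂.
t₂ has just one choice, so t₂ = 16. So t₁ can't be 16.
So t₁ = 10.

10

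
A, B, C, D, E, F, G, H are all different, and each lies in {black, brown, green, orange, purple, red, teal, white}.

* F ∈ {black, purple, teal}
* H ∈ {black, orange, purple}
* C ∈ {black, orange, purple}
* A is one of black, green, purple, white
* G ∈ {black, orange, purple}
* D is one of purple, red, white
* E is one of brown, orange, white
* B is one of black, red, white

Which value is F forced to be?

The 8 variables draw from only 8 values {black, brown, green, orange, purple, red, teal, white}, so each is used; only E can be brown, hence E = brown.
The 7 still-open variables together cover exactly {black, green, orange, purple, red, teal, white} — 7 values for 7 variables — and green appears only in A's list, so A = green.
The 6 still-open variables together cover exactly {black, orange, purple, red, teal, white} — 6 values for 6 variables — and teal appears only in F's list, so F = teal.

teal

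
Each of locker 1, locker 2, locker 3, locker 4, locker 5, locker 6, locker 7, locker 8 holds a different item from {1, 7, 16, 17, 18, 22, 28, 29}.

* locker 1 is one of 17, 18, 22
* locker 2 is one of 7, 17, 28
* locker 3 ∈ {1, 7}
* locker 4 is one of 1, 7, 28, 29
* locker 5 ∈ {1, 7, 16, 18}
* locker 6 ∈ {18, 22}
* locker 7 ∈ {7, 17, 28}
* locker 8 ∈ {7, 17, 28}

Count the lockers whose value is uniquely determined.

The 8 variables draw from only 8 values {1, 7, 16, 17, 18, 22, 28, 29}, so each is used; only locker 5 can be 16, hence locker 5 = 16.
Among the 7 still-open variables, 29 fits only locker 4 (and all 7 values in {1, 7, 17, 18, 22, 28, 29} must be used), so locker 4 = 29.
The 6 still-open variables together cover exactly {1, 7, 17, 18, 22, 28} — 6 values for 6 variables — and 1 appears only in locker 3's list, so locker 3 = 1.
The 3 variables locker 2, locker 7, locker 8 are confined to {7, 17, 28}, which locks those values in; drop them from locker 1.
Determined: locker 3=1, locker 4=29, locker 5=16. The other lockers each still have more than one consistent value. That makes 3.

3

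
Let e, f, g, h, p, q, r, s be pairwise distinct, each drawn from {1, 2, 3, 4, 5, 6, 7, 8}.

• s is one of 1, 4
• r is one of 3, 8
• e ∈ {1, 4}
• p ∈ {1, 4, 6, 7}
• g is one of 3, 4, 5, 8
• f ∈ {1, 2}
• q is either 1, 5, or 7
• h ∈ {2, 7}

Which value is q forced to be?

5

The 8 variables draw from only 8 values {1, 2, 3, 4, 5, 6, 7, 8}, so each is used; only p can be 6, hence p = 6.
e and s share exactly the 2 values {1, 4}; by pigeonhole those values go to them, so strike 1, 4 from f, g, q.
f has just one choice, so f = 2. Strike 2 from h.
h must be 7 (only option left). Strike 7 from q.
So q = 5.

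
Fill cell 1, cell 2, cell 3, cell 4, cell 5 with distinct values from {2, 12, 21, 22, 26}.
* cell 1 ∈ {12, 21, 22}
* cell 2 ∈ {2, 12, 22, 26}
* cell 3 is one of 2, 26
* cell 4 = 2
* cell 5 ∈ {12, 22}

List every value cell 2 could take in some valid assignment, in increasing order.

12, 22

cell 4 has just one choice, so cell 4 = 2. Eliminate 2 elsewhere: cell 2, cell 3.
cell 3's domain is down to {26}, so cell 3 = 26. Eliminate 26 elsewhere: cell 2.
Among the 3 still-open variables, 21 fits only cell 1 (and all 3 values in {12, 21, 22} must be used), so cell 1 = 21.
No further eliminations apply; cell 2 can still be any of 12, 22.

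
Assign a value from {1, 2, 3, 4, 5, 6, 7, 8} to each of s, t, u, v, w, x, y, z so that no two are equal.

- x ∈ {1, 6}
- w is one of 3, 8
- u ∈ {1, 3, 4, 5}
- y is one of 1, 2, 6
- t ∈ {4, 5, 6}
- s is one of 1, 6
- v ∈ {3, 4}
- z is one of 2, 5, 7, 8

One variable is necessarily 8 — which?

w

Among the 8 variables, 7 fits only z (and all 8 values in {1, 2, 3, 4, 5, 6, 7, 8} must be used), so z = 7.
Among the 7 still-open variables, 2 fits only y (and all 7 values in {1, 2, 3, 4, 5, 6, 8} must be used), so y = 2.
Among the 6 still-open variables, 8 fits only w (and all 6 values in {1, 3, 4, 5, 6, 8} must be used), so w = 8.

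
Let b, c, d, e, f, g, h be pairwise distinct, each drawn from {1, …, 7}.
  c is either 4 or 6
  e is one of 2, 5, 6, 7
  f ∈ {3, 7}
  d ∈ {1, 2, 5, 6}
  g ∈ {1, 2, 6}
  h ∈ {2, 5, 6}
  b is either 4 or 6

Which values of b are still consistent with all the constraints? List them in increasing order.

Among the 7 variables, 3 fits only f (and all 7 values in {1, 2, 3, 4, 5, 6, 7} must be used), so f = 3.
The 6 still-open variables draw from only 6 values {1, 2, 4, 5, 6, 7}, so each is used; only e can be 7, hence e = 7.
b and c between them cover only {4, 6} — a naked pair. Remove those values from d, g, h.
No further eliminations apply; b can still be any of 4, 6.

4, 6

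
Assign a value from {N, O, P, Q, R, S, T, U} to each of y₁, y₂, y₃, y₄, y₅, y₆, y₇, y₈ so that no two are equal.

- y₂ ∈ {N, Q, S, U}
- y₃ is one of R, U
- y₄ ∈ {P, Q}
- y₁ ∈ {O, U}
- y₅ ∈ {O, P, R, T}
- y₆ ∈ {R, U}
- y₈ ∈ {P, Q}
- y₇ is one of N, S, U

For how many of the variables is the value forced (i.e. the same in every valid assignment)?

The 8 variables draw from only 8 values {N, O, P, Q, R, S, T, U}, so each is used; only y₅ can be T, hence y₅ = T.
The 7 still-open variables together cover exactly {N, O, P, Q, R, S, U} — 7 values for 7 variables — and O appears only in y₁'s list, so y₁ = O.
y₃ and y₆ between them cover only {R, U} — a naked pair. Remove those values from y₂, y₇.
y₄ and y₈ between them cover only {P, Q} — a naked pair. Remove those values from y₂.
Determined: y₁=O, y₅=T. The other variables each still have more than one consistent value. That makes 2.

2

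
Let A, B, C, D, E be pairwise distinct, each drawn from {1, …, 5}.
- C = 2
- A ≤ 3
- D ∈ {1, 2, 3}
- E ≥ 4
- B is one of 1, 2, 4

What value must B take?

C must be 2 (only option left). Strike 2 from A, B, D.
The 4 still-open variables together cover exactly {1, 3, 4, 5} — 4 values for 4 variables — and 5 appears only in E's list, so E = 5.
The 3 still-open variables together cover exactly {1, 3, 4} — 3 values for 3 variables — and 4 appears only in B's list, so B = 4.

4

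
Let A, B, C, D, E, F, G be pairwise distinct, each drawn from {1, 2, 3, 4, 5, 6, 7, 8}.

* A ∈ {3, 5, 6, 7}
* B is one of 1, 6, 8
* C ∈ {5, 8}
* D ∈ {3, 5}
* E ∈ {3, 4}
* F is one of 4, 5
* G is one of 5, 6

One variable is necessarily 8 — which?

Among the 7 variables, 1 fits only B (and all 7 values in {1, 3, 4, 5, 6, 7, 8} must be used), so B = 1.
The 6 still-open variables together cover exactly {3, 4, 5, 6, 7, 8} — 6 values for 6 variables — and 7 appears only in A's list, so A = 7.
The 5 still-open variables draw from only 5 values {3, 4, 5, 6, 8}, so each is used; only G can be 6, hence G = 6.
The 4 still-open variables together cover exactly {3, 4, 5, 8} — 4 values for 4 variables — and 8 appears only in C's list, so C = 8.

C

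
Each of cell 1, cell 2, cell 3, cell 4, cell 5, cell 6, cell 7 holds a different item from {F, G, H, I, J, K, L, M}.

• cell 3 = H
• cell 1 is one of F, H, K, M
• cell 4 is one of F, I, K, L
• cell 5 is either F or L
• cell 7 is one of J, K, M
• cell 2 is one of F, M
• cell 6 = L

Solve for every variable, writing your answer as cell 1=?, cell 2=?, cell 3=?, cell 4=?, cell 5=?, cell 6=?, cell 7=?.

cell 1=K, cell 2=M, cell 3=H, cell 4=I, cell 5=F, cell 6=L, cell 7=J

cell 3 must be H (only option left). Strike H from cell 1.
cell 6 has just one choice, so cell 6 = L. So cell 4, cell 5 can't be L.
cell 5's domain is down to {F}, so cell 5 = F. Remove F from cell 1, cell 2, cell 4.
cell 2's domain is down to {M}, so cell 2 = M. Eliminate M elsewhere: cell 1, cell 7.
cell 1's domain is down to {K}, so cell 1 = K. Eliminate K elsewhere: cell 4, cell 7.
cell 4's domain is down to {I}, so cell 4 = I.
cell 7's domain is down to {J}, so cell 7 = J.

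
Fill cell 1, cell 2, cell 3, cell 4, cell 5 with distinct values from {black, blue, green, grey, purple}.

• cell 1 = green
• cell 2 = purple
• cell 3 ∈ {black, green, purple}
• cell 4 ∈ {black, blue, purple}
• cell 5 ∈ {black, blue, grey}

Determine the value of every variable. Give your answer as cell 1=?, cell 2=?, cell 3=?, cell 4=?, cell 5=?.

cell 1=green, cell 2=purple, cell 3=black, cell 4=blue, cell 5=grey

cell 1 has just one choice, so cell 1 = green. So cell 3 can't be green.
cell 2's domain is down to {purple}, so cell 2 = purple. So cell 3, cell 4 can't be purple.
cell 3 has just one choice, so cell 3 = black. Remove black from cell 4, cell 5.
cell 4 has just one choice, so cell 4 = blue. Remove blue from cell 5.
That leaves cell 5 = grey.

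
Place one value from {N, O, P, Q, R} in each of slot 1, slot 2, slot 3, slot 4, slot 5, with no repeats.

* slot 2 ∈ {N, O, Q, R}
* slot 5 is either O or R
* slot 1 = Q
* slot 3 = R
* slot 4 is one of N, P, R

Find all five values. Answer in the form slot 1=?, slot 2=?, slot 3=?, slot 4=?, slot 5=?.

slot 1 must be Q (only option left). Eliminate Q elsewhere: slot 2.
slot 3 must be R (only option left). So slot 2, slot 4, slot 5 can't be R.
slot 5 has just one choice, so slot 5 = O. So slot 2 can't be O.
That leaves slot 2 = N. So slot 4 can't be N.
slot 4's domain is down to {P}, so slot 4 = P.

slot 1=Q, slot 2=N, slot 3=R, slot 4=P, slot 5=O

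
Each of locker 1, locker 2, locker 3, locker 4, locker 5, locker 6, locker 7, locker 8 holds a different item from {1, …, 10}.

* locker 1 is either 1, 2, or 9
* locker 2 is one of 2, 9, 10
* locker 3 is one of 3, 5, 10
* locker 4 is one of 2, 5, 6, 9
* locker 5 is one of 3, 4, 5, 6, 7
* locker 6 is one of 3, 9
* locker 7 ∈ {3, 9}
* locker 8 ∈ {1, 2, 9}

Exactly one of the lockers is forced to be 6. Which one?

The 2 variables locker 6 and locker 7 are confined to {3, 9}, which locks those values in; drop them from locker 1, locker 2, locker 3, locker 4, locker 5, locker 8.
The 2 variables locker 1 and locker 8 are confined to {1, 2}, which locks those values in; drop them from locker 2, locker 4.
locker 2 has just one choice, so locker 2 = 10. Strike 10 from locker 3.
locker 3 has just one choice, so locker 3 = 5. Eliminate 5 elsewhere: locker 4, locker 5.
So 6 goes to locker 4.

locker 4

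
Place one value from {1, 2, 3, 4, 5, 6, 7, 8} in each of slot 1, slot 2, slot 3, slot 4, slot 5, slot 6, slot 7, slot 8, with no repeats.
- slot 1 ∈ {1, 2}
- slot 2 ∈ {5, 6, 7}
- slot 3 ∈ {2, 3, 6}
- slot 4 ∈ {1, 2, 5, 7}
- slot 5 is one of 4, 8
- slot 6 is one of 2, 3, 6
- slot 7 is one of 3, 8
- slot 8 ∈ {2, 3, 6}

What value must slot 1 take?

The 8 variables draw from only 8 values {1, 2, 3, 4, 5, 6, 7, 8}, so each is used; only slot 5 can be 4, hence slot 5 = 4.
The 7 still-open variables draw from only 7 values {1, 2, 3, 5, 6, 7, 8}, so each is used; only slot 7 can be 8, hence slot 7 = 8.
The 3 variables slot 3, slot 6, slot 8 are confined to {2, 3, 6}, which locks those values in; drop them from slot 1, slot 2, slot 4.
So slot 1 = 1.

1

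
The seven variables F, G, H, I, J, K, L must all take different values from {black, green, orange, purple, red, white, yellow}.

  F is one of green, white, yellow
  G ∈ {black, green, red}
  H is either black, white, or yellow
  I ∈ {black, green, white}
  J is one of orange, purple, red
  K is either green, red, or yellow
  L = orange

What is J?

L has just one choice, so L = orange. So J can't be orange.
The 6 still-open variables draw from only 6 values {black, green, purple, red, white, yellow}, so each is used; only J can be purple, hence J = purple.

purple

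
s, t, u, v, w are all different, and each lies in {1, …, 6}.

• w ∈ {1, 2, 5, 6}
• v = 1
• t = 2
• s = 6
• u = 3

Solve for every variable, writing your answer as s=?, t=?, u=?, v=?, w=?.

s must be 6 (only option left). Strike 6 from w.
That leaves t = 2. Remove 2 from w.
u has just one choice, so u = 3.
v's domain is down to {1}, so v = 1. Eliminate 1 elsewhere: w.
That leaves w = 5.

s=6, t=2, u=3, v=1, w=5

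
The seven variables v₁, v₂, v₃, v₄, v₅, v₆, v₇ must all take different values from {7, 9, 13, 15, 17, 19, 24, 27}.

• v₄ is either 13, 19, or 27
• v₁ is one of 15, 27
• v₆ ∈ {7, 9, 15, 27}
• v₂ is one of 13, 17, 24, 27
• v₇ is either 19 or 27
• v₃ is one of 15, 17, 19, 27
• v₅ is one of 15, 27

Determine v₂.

The 2 variables v₁ and v₅ are confined to {15, 27}, which locks those values in; drop them from v₂, v₃, v₄, v₆, v₇.
v₇ must be 19 (only option left). Remove 19 from v₃, v₄.
That leaves v₃ = 17. So v₂ can't be 17.
v₄'s domain is down to {13}, so v₄ = 13. Remove 13 from v₂.
So v₂ = 24.

24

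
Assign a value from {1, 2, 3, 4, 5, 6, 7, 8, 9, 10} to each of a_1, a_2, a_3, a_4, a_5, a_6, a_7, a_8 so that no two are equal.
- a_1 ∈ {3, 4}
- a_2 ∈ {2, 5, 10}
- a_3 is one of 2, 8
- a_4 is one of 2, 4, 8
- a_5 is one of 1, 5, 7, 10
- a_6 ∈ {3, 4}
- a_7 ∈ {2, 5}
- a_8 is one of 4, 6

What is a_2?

The 2 variables a_1 and a_6 are confined to {3, 4}, which locks those values in; drop them from a_4, a_8.
a_8 has just one choice, so a_8 = 6.
The 2 variables a_3 and a_4 are confined to {2, 8}, which locks those values in; drop them from a_2, a_7.
a_7 must be 5 (only option left). Eliminate 5 elsewhere: a_2, a_5.
So a_2 = 10.

10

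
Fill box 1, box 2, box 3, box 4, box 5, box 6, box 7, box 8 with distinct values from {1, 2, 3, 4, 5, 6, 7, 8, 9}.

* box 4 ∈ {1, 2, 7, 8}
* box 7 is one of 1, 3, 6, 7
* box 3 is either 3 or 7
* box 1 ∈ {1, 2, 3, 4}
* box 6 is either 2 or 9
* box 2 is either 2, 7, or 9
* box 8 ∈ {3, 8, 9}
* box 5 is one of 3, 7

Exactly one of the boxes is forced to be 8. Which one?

box 8

The 8 variables draw from only 8 values {1, 2, 3, 4, 6, 7, 8, 9}, so each is used; only box 1 can be 4, hence box 1 = 4.
Among the 7 still-open variables, 6 fits only box 7 (and all 7 values in {1, 2, 3, 6, 7, 8, 9} must be used), so box 7 = 6.
The 6 still-open variables together cover exactly {1, 2, 3, 7, 8, 9} — 6 values for 6 variables — and 1 appears only in box 4's list, so box 4 = 1.
The 5 still-open variables draw from only 5 values {2, 3, 7, 8, 9}, so each is used; only box 8 can be 8, hence box 8 = 8.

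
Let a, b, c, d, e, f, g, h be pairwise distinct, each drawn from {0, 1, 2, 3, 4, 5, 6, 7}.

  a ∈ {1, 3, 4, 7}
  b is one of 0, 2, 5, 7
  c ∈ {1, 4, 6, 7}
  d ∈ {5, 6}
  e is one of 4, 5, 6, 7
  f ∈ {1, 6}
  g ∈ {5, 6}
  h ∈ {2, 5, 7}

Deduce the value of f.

1

Among the 8 variables, 0 fits only b (and all 8 values in {0, 1, 2, 3, 4, 5, 6, 7} must be used), so b = 0.
Among the 7 still-open variables, 2 fits only h (and all 7 values in {1, 2, 3, 4, 5, 6, 7} must be used), so h = 2.
The 6 still-open variables draw from only 6 values {1, 3, 4, 5, 6, 7}, so each is used; only a can be 3, hence a = 3.
d and g between them cover only {5, 6} — a naked pair. Remove those values from c, e, f.
So f = 1.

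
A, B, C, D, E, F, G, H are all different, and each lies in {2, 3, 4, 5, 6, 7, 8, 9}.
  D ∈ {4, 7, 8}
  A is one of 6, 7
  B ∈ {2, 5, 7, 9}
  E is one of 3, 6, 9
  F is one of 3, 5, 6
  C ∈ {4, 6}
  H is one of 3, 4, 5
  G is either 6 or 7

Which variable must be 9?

Among the 8 variables, 2 fits only B (and all 8 values in {2, 3, 4, 5, 6, 7, 8, 9} must be used), so B = 2.
Among the 7 still-open variables, 8 fits only D (and all 7 values in {3, 4, 5, 6, 7, 8, 9} must be used), so D = 8.
Among the 6 still-open variables, 9 fits only E (and all 6 values in {3, 4, 5, 6, 7, 9} must be used), so E = 9.

E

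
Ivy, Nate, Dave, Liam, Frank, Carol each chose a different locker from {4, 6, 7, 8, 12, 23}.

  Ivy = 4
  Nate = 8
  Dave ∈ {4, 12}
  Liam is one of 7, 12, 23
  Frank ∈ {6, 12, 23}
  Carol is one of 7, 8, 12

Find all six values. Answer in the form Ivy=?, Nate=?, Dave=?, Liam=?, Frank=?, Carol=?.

Ivy=4, Nate=8, Dave=12, Liam=23, Frank=6, Carol=7

Ivy must be 4 (only option left). Remove 4 from Dave.
Nate's domain is down to {8}, so Nate = 8. Eliminate 8 elsewhere: Carol.
Dave has just one choice, so Dave = 12. Strike 12 from Liam, Frank, Carol.
That leaves Carol = 7. Remove 7 from Liam.
That leaves Liam = 23. Eliminate 23 elsewhere: Frank.
Frank must be 6 (only option left).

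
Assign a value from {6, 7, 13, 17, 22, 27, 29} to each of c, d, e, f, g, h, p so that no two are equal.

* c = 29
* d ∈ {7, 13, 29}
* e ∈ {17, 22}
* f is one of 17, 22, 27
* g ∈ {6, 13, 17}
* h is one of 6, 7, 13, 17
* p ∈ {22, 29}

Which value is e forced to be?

17

c must be 29 (only option left). So d, p can't be 29.
p has just one choice, so p = 22. Remove 22 from e, f.
So e = 17.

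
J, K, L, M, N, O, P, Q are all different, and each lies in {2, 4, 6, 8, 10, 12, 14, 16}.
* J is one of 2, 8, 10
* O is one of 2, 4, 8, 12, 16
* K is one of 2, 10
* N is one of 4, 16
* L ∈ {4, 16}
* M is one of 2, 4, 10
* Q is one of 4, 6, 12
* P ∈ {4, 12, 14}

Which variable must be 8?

J

The 8 variables together cover exactly {2, 4, 6, 8, 10, 12, 14, 16} — 8 values for 8 variables — and 6 appears only in Q's list, so Q = 6.
The 7 still-open variables together cover exactly {2, 4, 8, 10, 12, 14, 16} — 7 values for 7 variables — and 14 appears only in P's list, so P = 14.
The 6 still-open variables together cover exactly {2, 4, 8, 10, 12, 16} — 6 values for 6 variables — and 12 appears only in O's list, so O = 12.
Among the 5 still-open variables, 8 fits only J (and all 5 values in {2, 4, 8, 10, 16} must be used), so J = 8.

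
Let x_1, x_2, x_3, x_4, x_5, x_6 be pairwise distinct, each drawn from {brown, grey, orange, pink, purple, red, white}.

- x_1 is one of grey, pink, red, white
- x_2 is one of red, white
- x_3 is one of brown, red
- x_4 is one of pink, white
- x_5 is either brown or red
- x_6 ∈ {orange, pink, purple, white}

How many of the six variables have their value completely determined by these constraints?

3

The 2 variables x_3 and x_5 are confined to {brown, red}, which locks those values in; drop them from x_1, x_2.
x_2's domain is down to {white}, so x_2 = white. Strike white from x_1, x_4, x_6.
x_4 has just one choice, so x_4 = pink. Eliminate pink elsewhere: x_1, x_6.
x_1 has just one choice, so x_1 = grey.
Determined: x_1=grey, x_2=white, x_4=pink. The other variables each still have more than one consistent value. That makes 3.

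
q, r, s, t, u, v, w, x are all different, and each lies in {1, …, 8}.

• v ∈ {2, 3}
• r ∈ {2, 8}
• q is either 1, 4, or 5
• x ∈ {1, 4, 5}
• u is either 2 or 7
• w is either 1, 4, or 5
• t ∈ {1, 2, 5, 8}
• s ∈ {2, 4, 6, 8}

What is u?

The 8 variables draw from only 8 values {1, 2, 3, 4, 5, 6, 7, 8}, so each is used; only v can be 3, hence v = 3.
The 7 still-open variables draw from only 7 values {1, 2, 4, 5, 6, 7, 8}, so each is used; only s can be 6, hence s = 6.
Among the 6 still-open variables, 7 fits only u (and all 6 values in {1, 2, 4, 5, 7, 8} must be used), so u = 7.

7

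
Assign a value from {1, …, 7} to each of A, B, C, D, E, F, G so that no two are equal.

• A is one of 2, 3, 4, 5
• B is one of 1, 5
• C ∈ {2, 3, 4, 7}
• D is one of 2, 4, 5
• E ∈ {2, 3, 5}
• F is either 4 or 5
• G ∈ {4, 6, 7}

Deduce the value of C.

The 7 variables together cover exactly {1, 2, 3, 4, 5, 6, 7} — 7 values for 7 variables — and 1 appears only in B's list, so B = 1.
Among the 6 still-open variables, 6 fits only G (and all 6 values in {2, 3, 4, 5, 6, 7} must be used), so G = 6.
The 5 still-open variables together cover exactly {2, 3, 4, 5, 7} — 5 values for 5 variables — and 7 appears only in C's list, so C = 7.

7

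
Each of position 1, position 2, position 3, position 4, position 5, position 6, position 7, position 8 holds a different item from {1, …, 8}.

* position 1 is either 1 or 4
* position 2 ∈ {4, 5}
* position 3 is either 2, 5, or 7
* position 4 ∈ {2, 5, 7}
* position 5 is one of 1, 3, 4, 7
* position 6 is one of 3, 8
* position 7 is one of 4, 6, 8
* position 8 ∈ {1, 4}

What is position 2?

Among the 8 variables, 6 fits only position 7 (and all 8 values in {1, 2, 3, 4, 5, 6, 7, 8} must be used), so position 7 = 6.
The 7 still-open variables together cover exactly {1, 2, 3, 4, 5, 7, 8} — 7 values for 7 variables — and 8 appears only in position 6's list, so position 6 = 8.
The 6 still-open variables together cover exactly {1, 2, 3, 4, 5, 7} — 6 values for 6 variables — and 3 appears only in position 5's list, so position 5 = 3.
The 2 variables position 1 and position 8 are confined to {1, 4}, which locks those values in; drop them from position 2.
So position 2 = 5.

5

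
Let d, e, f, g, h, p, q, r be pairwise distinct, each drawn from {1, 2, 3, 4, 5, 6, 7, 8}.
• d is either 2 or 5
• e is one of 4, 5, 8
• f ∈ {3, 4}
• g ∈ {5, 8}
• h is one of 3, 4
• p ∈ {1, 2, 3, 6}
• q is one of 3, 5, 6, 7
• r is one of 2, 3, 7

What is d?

Among the 8 variables, 1 fits only p (and all 8 values in {1, 2, 3, 4, 5, 6, 7, 8} must be used), so p = 1.
The 7 still-open variables together cover exactly {2, 3, 4, 5, 6, 7, 8} — 7 values for 7 variables — and 6 appears only in q's list, so q = 6.
The 6 still-open variables together cover exactly {2, 3, 4, 5, 7, 8} — 6 values for 6 variables — and 7 appears only in r's list, so r = 7.
The 5 still-open variables together cover exactly {2, 3, 4, 5, 8} — 5 values for 5 variables — and 2 appears only in d's list, so d = 2.

2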